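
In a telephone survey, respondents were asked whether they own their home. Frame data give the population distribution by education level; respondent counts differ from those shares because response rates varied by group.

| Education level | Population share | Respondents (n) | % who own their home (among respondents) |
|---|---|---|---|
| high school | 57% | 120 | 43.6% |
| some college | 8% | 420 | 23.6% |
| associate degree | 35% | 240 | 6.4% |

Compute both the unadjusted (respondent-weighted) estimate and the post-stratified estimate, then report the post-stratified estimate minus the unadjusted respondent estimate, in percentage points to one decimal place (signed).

Unadjusted (pooled respondent) estimate weights by respondent counts:
  (120/780)×43.6 + (420/780)×23.6 + (240/780)×6.4 = 21.3846%
Post-stratified estimate weights by population shares:
  0.57×43.6 + 0.08×23.6 + 0.35×6.4 = 28.98%
Difference = 28.98 − 21.3846 = 7.5954 pp.

+7.6 percentage points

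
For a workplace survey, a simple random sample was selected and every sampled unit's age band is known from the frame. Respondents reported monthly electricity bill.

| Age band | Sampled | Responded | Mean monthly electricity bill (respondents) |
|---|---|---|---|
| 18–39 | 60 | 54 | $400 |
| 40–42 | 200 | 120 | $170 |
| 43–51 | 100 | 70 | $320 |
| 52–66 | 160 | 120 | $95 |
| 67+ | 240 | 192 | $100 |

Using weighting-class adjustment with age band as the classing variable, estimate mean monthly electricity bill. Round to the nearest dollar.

Class response rates: 18–39 54/60 = 90%, 40–42 120/200 = 60%, 43–51 70/100 = 70%, 52–66 120/160 = 75%, 67+ 192/240 = 80%.
With weight = n_sampled/n_responded per class, the weighted class total is n_sampled:
  18–39: 60 × 400 = 24,000
  40–42: 200 × 170 = 34,000
  43–51: 100 × 320 = 32,000
  52–66: 160 × 95 = 15,200
  67+: 240 × 100 = 24,000
Adjusted estimate = 129,200 / 760 = 170 → $170.

$170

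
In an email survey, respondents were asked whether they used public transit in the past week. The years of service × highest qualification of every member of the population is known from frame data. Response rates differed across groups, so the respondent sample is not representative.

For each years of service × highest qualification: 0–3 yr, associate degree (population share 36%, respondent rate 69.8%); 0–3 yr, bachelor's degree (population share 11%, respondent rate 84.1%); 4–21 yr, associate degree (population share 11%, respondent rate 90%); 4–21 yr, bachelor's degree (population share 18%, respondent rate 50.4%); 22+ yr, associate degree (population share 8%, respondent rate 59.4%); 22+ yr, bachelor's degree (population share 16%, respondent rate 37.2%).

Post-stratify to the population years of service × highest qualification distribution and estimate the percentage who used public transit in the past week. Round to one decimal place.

Weight each group's respondent value by its population share:
  0–3 yr, associate degree: 0.36 × 69.8 = 25.128
  0–3 yr, bachelor's degree: 0.11 × 84.1 = 9.251
  4–21 yr, associate degree: 0.11 × 90 = 9.9
  4–21 yr, bachelor's degree: 0.18 × 50.4 = 9.072
  22+ yr, associate degree: 0.08 × 59.4 = 4.752
  22+ yr, bachelor's degree: 0.16 × 37.2 = 5.952
Post-stratified estimate = 64.055 → 64.1%.

64.1%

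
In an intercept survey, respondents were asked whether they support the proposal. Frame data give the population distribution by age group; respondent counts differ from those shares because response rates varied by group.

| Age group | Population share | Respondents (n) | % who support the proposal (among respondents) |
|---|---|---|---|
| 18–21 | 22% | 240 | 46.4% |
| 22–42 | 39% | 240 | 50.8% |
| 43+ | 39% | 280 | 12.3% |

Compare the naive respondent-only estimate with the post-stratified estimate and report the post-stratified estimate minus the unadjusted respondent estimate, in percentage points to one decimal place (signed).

-0.4 percentage points

Unadjusted (pooled respondent) estimate weights by respondent counts:
  (240/760)×46.4 + (240/760)×50.8 + (280/760)×12.3 = 35.2263%
Post-stratifying to population shares instead:
  0.22×46.4 + 0.39×50.8 + 0.39×12.3 = 34.817%
Difference = 34.817 − 35.2263 = -0.4093 pp.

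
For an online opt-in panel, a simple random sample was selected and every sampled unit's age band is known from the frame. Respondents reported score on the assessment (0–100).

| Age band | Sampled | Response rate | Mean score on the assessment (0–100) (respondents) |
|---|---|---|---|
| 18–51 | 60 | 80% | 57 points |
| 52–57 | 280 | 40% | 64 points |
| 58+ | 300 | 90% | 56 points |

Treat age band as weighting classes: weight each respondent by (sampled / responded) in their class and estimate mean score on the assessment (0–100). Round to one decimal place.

Weighting each respondent by the inverse class response rate inflates each class back to its sampled size, so the class weight is n_sampled:
  18–51: 60 × 57 = 3420
  52–57: 280 × 64 = 17,920
  58+: 300 × 56 = 16,800
Adjusted estimate = 38,140 / 640 = 59.5938 → 59.6.

59.6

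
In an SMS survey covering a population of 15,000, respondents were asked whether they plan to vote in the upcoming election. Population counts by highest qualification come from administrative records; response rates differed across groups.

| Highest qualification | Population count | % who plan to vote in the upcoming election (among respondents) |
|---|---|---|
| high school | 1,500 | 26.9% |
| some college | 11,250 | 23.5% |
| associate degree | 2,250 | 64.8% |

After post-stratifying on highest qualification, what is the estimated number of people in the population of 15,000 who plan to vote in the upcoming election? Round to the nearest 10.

4,510

Each cell contributes its population count × the respondent rate:
  high school: 1,500 × 26.9% = 403.5
  some college: 11,250 × 23.5% = 2643.75
  associate degree: 2,250 × 64.8% = 1458
Estimated total = 4505.25 → 4,510.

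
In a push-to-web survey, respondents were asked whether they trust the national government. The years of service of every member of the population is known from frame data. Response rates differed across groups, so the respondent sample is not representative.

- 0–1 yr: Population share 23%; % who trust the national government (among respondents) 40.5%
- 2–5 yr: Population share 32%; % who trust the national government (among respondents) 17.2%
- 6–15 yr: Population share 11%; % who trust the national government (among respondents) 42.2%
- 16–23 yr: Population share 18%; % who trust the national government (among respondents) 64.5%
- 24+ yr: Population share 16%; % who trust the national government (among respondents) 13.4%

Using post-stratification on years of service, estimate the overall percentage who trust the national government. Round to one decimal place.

Each cell contributes population-share × respondent value:
  0–1 yr: 0.23 × 40.5 = 9.315
  2–5 yr: 0.32 × 17.2 = 5.504
  6–15 yr: 0.11 × 42.2 = 4.642
  16–23 yr: 0.18 × 64.5 = 11.61
  24+ yr: 0.16 × 13.4 = 2.144
Post-stratified estimate = 33.215 → 33.2%.

33.2%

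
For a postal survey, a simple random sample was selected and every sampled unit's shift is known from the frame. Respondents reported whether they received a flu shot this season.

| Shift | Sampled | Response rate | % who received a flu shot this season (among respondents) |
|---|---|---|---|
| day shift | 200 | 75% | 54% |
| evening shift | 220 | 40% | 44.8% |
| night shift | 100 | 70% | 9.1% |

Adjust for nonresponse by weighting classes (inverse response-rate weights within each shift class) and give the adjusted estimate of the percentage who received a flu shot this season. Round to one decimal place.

41.5%

Weighting each respondent by the inverse class response rate inflates each class back to its sampled size, so the class weight is n_sampled:
  day shift: 200 × 54 = 10,800
  evening shift: 220 × 44.8 = 9856
  night shift: 100 × 9.1 = 910
Adjusted estimate = 21,566 / 520 = 41.4731 → 41.5%.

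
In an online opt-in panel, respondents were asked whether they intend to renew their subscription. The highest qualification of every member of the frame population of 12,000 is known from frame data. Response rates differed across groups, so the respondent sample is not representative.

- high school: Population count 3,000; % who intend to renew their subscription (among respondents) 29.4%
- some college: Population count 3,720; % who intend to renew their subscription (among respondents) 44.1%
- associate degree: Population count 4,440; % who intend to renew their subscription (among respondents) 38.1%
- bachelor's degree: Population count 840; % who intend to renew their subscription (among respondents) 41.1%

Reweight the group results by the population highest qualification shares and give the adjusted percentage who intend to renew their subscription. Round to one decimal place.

Reweight to the known highest qualification distribution:
  high school: (3,000/12,000) × 29.4 = 7.35
  some college: (3,720/12,000) × 44.1 = 13.671
  associate degree: (4,440/12,000) × 38.1 = 14.097
  bachelor's degree: (840/12,000) × 41.1 = 2.877
Post-stratified estimate = 37.995 → 38.0%.

38.0%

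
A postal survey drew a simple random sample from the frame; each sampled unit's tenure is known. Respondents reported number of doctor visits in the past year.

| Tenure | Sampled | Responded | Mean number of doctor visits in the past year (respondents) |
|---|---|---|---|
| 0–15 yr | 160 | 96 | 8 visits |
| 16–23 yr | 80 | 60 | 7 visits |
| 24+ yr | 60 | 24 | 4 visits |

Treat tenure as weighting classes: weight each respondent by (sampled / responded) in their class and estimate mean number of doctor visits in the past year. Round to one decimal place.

Response rates by class: 0–15 yr 96/160 = 60%, 16–23 yr 60/80 = 75%, 24+ yr 24/60 = 40%.
With weight = n_sampled/n_responded per class, the weighted class total is n_sampled:
  0–15 yr: 160 × 8 = 1280
  16–23 yr: 80 × 7 = 560
  24+ yr: 60 × 4 = 240
Adjusted estimate = 2080 / 300 = 6.93333 → 6.9.

6.9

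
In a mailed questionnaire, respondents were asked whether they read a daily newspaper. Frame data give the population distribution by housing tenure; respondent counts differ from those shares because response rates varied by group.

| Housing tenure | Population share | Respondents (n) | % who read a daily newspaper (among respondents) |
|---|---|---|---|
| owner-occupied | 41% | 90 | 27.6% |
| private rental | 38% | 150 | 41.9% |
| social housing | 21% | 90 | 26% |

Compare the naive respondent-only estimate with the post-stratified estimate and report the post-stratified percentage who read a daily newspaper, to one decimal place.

32.7%

Without adjustment, the pooled respondent share is:
  (90/330)×27.6 + (150/330)×41.9 + (90/330)×26 = 33.6636%
Post-stratified estimate weights by population shares:
  0.41×27.6 + 0.38×41.9 + 0.21×26 = 32.698%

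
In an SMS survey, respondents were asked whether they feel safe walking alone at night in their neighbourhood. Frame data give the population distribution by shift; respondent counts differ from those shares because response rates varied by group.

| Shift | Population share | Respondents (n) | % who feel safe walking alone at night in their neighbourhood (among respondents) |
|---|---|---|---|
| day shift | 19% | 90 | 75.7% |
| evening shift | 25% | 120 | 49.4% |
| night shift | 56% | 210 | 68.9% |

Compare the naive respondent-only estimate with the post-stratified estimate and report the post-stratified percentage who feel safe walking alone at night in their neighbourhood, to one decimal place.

65.3%

Naive respondent-only estimate (weights = respondent counts):
  (90/420)×75.7 + (120/420)×49.4 + (210/420)×68.9 = 64.7857%
Reweighting by population shift shares:
  0.19×75.7 + 0.25×49.4 + 0.56×68.9 = 65.317%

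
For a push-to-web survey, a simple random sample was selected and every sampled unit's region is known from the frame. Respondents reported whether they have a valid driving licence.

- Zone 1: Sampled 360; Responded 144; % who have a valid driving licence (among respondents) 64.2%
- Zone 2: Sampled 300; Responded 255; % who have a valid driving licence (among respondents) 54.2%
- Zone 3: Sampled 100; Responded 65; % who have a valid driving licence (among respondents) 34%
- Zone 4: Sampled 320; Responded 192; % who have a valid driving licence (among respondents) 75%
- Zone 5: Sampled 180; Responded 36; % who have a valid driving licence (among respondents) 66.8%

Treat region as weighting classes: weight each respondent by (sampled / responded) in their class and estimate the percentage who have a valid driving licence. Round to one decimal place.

62.5%

Class response rates: Zone 1 144/360 = 40%, Zone 2 255/300 = 85%, Zone 3 65/100 = 65%, Zone 4 192/320 = 60%, Zone 5 36/180 = 20%.
Inverse-response-rate weighting restores each class to its sampled count, so class totals weight by n_sampled:
  Zone 1: 360 × 64.2 = 23,112
  Zone 2: 300 × 54.2 = 16,260
  Zone 3: 100 × 34 = 3400
  Zone 4: 320 × 75 = 24,000
  Zone 5: 180 × 66.8 = 12,024
Adjusted estimate = 78,796 / 1,260 = 62.5365 → 62.5%.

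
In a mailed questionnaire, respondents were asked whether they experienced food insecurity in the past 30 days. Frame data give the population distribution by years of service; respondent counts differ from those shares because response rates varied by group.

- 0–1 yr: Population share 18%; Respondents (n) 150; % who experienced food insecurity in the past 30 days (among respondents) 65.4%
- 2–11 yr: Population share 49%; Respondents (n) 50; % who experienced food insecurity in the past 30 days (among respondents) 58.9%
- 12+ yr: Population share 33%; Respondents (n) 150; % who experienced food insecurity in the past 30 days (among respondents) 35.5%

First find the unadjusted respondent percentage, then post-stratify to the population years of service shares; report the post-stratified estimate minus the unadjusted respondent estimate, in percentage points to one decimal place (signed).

Unadjusted (pooled respondent) estimate weights by respondent counts:
  (150/350)×65.4 + (50/350)×58.9 + (150/350)×35.5 = 51.6571%
Post-stratifying to population shares instead:
  0.18×65.4 + 0.49×58.9 + 0.33×35.5 = 52.348%
Difference = 52.348 − 51.6571 = 0.6909 pp.

+0.7 percentage points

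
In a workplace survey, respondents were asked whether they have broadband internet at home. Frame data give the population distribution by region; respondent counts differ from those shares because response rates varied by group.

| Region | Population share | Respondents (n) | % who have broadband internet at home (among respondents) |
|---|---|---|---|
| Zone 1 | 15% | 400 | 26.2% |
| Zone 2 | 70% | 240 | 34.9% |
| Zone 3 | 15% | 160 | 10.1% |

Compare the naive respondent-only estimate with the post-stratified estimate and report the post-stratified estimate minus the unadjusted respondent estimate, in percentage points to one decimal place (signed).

+4.3 percentage points

Without adjustment, the pooled respondent share is:
  (400/800)×26.2 + (240/800)×34.9 + (160/800)×10.1 = 25.59%
Reweighting by population region shares:
  0.15×26.2 + 0.7×34.9 + 0.15×10.1 = 29.875%
Difference = 29.875 − 25.59 = 4.285 pp.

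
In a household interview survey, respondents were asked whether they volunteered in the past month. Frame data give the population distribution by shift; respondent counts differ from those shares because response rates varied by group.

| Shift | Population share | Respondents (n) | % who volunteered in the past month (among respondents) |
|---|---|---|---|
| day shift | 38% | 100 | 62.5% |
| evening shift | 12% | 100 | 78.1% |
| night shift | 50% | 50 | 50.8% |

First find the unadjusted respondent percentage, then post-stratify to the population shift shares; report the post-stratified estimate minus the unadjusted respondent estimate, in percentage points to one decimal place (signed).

-7.9 percentage points

Without adjustment, the pooled respondent share is:
  (100/250)×62.5 + (100/250)×78.1 + (50/250)×50.8 = 66.4%
Post-stratified estimate weights by population shares:
  0.38×62.5 + 0.12×78.1 + 0.5×50.8 = 58.522%
Difference = 58.522 − 66.4 = -7.878 pp.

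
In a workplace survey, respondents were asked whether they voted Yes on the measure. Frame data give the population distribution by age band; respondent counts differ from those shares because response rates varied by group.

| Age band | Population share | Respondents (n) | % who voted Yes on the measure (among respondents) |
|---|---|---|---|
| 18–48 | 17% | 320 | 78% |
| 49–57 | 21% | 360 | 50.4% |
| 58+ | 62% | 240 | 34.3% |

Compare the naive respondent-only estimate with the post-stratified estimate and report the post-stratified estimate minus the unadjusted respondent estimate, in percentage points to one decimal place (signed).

Without adjustment, the pooled respondent share is:
  (320/920)×78 + (360/920)×50.4 + (240/920)×34.3 = 55.8%
Post-stratifying to population shares instead:
  0.17×78 + 0.21×50.4 + 0.62×34.3 = 45.11%
Difference = 45.11 − 55.8 = -10.69 pp.

-10.7 percentage points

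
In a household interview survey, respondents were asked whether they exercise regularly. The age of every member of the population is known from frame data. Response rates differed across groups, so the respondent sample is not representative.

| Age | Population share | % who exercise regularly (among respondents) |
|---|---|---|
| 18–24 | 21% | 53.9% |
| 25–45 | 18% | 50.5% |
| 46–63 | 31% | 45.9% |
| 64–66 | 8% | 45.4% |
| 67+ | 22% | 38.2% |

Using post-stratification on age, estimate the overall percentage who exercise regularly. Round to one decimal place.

Each cell contributes population-share × respondent value:
  18–24: 0.21 × 53.9 = 11.319
  25–45: 0.18 × 50.5 = 9.09
  46–63: 0.31 × 45.9 = 14.229
  64–66: 0.08 × 45.4 = 3.632
  67+: 0.22 × 38.2 = 8.404
Post-stratified estimate = 46.674 → 46.7%.

46.7%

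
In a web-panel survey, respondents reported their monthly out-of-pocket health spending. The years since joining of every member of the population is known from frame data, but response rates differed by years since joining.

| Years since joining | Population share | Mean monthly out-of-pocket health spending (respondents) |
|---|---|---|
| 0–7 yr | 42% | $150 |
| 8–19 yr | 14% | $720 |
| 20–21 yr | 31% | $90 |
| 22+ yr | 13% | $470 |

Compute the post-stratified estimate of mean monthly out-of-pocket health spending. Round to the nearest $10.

Reweight to the known years since joining distribution:
  0–7 yr: 0.42 × 150 = 63
  8–19 yr: 0.14 × 720 = 100.8
  20–21 yr: 0.31 × 90 = 27.9
  22+ yr: 0.13 × 470 = 61.1
Post-stratified estimate = 252.8 → $250.

$250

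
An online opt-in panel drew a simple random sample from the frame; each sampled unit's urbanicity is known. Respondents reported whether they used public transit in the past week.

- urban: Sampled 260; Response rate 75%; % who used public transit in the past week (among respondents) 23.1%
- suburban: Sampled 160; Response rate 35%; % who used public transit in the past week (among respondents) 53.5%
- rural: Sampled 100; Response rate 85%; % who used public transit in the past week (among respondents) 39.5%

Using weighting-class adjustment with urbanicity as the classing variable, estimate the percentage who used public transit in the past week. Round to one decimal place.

Each respondent's weight = sampled/responded in their class; summing within a class gives n_sampled, so:
  urban: 260 × 23.1 = 6006
  suburban: 160 × 53.5 = 8560
  rural: 100 × 39.5 = 3950
Adjusted estimate = 18,516 / 520 = 35.6077 → 35.6%.

35.6%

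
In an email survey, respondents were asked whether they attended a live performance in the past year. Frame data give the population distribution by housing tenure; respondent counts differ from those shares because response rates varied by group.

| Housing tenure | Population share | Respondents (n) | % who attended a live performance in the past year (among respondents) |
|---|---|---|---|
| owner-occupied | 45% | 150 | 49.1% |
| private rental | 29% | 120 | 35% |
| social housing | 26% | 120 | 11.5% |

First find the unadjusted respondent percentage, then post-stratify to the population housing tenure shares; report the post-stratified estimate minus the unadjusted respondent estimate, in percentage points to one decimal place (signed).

Without adjustment, the pooled respondent share is:
  (150/390)×49.1 + (120/390)×35 + (120/390)×11.5 = 33.1923%
Post-stratifying to population shares instead:
  0.45×49.1 + 0.29×35 + 0.26×11.5 = 35.235%
Difference = 35.235 − 33.1923 = 2.0427 pp.

+2.0 percentage points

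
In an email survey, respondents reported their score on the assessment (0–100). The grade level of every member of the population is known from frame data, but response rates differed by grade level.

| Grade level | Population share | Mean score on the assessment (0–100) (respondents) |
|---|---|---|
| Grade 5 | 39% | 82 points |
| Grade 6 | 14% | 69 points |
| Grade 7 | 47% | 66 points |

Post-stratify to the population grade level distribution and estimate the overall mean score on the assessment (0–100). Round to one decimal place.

Post-stratification weights by population share, not respondent share:
  Grade 5: 0.39 × 82 = 31.98
  Grade 6: 0.14 × 69 = 9.66
  Grade 7: 0.47 × 66 = 31.02
Post-stratified estimate = 72.66 → 72.7.

72.7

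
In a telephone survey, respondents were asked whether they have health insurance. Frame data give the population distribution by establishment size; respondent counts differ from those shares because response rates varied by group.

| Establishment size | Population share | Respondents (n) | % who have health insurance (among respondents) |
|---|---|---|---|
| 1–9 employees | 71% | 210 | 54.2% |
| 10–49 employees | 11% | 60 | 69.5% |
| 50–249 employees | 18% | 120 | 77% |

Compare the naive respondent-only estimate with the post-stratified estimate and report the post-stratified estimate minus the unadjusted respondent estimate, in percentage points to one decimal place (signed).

-3.6 percentage points

Naive respondent-only estimate (weights = respondent counts):
  (210/390)×54.2 + (60/390)×69.5 + (120/390)×77 = 63.5692%
Reweighting by population establishment size shares:
  0.71×54.2 + 0.11×69.5 + 0.18×77 = 59.987%
Difference = 59.987 − 63.5692 = -3.5822 pp.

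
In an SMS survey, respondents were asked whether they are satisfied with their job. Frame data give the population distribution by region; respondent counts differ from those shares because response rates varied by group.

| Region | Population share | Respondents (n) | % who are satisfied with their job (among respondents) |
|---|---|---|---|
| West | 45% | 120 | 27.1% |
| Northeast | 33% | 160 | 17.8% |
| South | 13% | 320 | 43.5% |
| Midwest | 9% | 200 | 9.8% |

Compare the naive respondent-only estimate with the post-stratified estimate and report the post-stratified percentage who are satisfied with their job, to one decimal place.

24.6%

Without adjustment, the pooled respondent share is:
  (120/800)×27.1 + (160/800)×17.8 + (320/800)×43.5 + (200/800)×9.8 = 27.475%
Post-stratified estimate weights by population shares:
  0.45×27.1 + 0.33×17.8 + 0.13×43.5 + 0.09×9.8 = 24.606%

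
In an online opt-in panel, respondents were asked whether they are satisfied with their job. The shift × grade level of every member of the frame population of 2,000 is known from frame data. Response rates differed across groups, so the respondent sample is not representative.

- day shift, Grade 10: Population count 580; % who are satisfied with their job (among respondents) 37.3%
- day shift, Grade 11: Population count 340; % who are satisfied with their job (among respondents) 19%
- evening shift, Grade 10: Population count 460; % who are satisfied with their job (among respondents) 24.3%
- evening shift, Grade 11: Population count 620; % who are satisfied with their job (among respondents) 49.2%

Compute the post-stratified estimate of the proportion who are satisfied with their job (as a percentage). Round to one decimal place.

Post-stratification weights by population share, not respondent share:
  day shift, Grade 10: (580/2,000) × 37.3 = 10.817
  day shift, Grade 11: (340/2,000) × 19 = 3.23
  evening shift, Grade 10: (460/2,000) × 24.3 = 5.589
  evening shift, Grade 11: (620/2,000) × 49.2 = 15.252
Post-stratified estimate = 34.888 → 34.9%.

34.9%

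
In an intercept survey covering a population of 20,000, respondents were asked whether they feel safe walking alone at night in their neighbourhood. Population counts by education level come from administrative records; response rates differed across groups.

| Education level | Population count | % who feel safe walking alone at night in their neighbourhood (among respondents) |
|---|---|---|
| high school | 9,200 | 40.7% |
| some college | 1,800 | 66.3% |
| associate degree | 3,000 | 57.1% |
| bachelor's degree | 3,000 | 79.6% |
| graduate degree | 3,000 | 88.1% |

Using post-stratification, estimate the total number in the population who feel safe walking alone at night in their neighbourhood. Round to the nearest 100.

Apply each group's respondent rate to its population count:
  high school: 9,200 × 40.7% = 3744.4
  some college: 1,800 × 66.3% = 1193.4
  associate degree: 3,000 × 57.1% = 1713
  bachelor's degree: 3,000 × 79.6% = 2388
  graduate degree: 3,000 × 88.1% = 2643
Estimated total = 11681.8 → 11,700.

11,700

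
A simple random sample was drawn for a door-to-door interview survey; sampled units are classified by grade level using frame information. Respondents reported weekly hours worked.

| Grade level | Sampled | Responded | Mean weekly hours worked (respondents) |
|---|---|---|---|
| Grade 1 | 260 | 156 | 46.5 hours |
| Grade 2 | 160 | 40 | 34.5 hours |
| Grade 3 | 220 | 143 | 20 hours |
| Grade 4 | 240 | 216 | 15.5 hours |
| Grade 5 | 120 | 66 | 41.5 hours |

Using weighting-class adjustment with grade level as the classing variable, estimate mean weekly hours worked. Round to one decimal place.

30.7

Class response rates: Grade 1 156/260 = 60%, Grade 2 40/160 = 25%, Grade 3 143/220 = 65%, Grade 4 216/240 = 90%, Grade 5 66/120 = 55%.
Weighting each respondent by the inverse class response rate inflates each class back to its sampled size, so the class weight is n_sampled:
  Grade 1: 260 × 46.5 = 12,090
  Grade 2: 160 × 34.5 = 5520
  Grade 3: 220 × 20 = 4400
  Grade 4: 240 × 15.5 = 3720
  Grade 5: 120 × 41.5 = 4980
Adjusted estimate = 30,710 / 1,000 = 30.71 → 30.7.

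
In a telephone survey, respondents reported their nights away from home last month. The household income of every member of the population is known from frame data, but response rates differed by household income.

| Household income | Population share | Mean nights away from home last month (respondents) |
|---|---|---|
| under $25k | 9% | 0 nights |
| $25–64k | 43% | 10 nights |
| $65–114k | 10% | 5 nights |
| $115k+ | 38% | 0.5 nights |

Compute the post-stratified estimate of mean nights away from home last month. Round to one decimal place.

5.0

Each cell contributes population-share × respondent value:
  under $25k: 0.09 × 0 = 0
  $25–64k: 0.43 × 10 = 4.3
  $65–114k: 0.1 × 5 = 0.5
  $115k+: 0.38 × 0.5 = 0.19
Post-stratified estimate = 4.99 → 5.0.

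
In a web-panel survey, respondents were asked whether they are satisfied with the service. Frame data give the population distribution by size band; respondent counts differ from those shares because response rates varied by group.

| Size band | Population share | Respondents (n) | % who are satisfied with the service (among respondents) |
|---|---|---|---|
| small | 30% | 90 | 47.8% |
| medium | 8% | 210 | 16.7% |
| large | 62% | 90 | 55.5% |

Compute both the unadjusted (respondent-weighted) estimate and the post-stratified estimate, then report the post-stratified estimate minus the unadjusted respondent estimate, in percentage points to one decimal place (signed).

Naive respondent-only estimate (weights = respondent counts):
  (90/390)×47.8 + (210/390)×16.7 + (90/390)×55.5 = 32.8308%
Reweighting by population size band shares:
  0.3×47.8 + 0.08×16.7 + 0.62×55.5 = 50.086%
Difference = 50.086 − 32.8308 = 17.2552 pp.

+17.3 percentage points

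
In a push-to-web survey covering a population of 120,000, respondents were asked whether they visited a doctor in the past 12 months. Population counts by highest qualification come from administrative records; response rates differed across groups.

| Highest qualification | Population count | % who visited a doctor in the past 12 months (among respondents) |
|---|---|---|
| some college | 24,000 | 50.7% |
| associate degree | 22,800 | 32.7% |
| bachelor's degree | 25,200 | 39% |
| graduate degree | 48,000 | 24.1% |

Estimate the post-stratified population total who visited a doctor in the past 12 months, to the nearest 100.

Each cell contributes its population count × the respondent rate:
  some college: 24,000 × 50.7% = 12,168
  associate degree: 22,800 × 32.7% = 7455.6
  bachelor's degree: 25,200 × 39% = 9828
  graduate degree: 48,000 × 24.1% = 11,568
Estimated total = 41019.6 → 41,000.

41,000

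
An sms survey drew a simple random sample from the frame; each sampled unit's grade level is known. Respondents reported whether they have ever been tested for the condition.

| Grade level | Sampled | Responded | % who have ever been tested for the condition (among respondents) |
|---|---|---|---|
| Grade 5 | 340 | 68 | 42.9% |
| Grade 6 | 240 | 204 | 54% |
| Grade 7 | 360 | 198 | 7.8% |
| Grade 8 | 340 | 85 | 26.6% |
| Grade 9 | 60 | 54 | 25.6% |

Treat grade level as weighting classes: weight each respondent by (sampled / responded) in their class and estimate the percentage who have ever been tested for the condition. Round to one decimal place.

Response rates by class: Grade 5 68/340 = 20%, Grade 6 204/240 = 85%, Grade 7 198/360 = 55%, Grade 8 85/340 = 25%, Grade 9 54/60 = 90%.
With weight = n_sampled/n_responded per class, the weighted class total is n_sampled:
  Grade 5: 340 × 42.9 = 14,586
  Grade 6: 240 × 54 = 12,960
  Grade 7: 360 × 7.8 = 2808
  Grade 8: 340 × 26.6 = 9044
  Grade 9: 60 × 25.6 = 1536
Adjusted estimate = 40,934 / 1,340 = 30.5478 → 30.5%.

30.5%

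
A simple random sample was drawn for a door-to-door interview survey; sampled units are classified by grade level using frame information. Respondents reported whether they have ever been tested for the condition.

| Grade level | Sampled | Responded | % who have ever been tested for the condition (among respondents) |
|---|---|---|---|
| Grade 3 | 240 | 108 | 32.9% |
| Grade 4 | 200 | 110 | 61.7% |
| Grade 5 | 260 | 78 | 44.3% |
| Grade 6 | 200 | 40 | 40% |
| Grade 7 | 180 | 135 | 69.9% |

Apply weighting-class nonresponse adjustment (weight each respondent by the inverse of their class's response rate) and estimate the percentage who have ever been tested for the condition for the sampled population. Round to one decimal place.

48.5%

Response rates by class: Grade 3 108/240 = 45%, Grade 4 110/200 = 55%, Grade 5 78/260 = 30%, Grade 6 40/200 = 20%, Grade 7 135/180 = 75%.
With weight = n_sampled/n_responded per class, the weighted class total is n_sampled:
  Grade 3: 240 × 32.9 = 7896
  Grade 4: 200 × 61.7 = 12,340
  Grade 5: 260 × 44.3 = 11,518
  Grade 6: 200 × 40 = 8000
  Grade 7: 180 × 69.9 = 12582
Adjusted estimate = 52,336 / 1,080 = 48.4593 → 48.5%.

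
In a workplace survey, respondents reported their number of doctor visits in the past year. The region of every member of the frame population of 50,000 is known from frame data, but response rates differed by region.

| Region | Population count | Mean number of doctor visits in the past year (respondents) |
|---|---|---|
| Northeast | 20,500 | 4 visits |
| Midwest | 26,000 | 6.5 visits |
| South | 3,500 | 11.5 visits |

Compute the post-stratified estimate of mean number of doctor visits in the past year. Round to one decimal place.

5.8

Weight each group's respondent value by its population share:
  Northeast: (20,500/50,000) × 4 = 1.64
  Midwest: (26,000/50,000) × 6.5 = 3.38
  South: (3,500/50,000) × 11.5 = 0.805
Post-stratified estimate = 5.825 → 5.8.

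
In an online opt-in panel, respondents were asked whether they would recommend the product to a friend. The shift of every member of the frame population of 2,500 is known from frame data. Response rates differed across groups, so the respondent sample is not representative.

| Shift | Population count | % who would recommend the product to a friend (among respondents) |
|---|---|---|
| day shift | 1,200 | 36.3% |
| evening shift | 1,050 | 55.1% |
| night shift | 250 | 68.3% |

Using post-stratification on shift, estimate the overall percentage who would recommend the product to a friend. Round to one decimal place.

Weight each group's respondent value by its population share:
  day shift: (1,200/2,500) × 36.3 = 17.424
  evening shift: (1,050/2,500) × 55.1 = 23.142
  night shift: (250/2,500) × 68.3 = 6.83
Post-stratified estimate = 47.396 → 47.4%.

47.4%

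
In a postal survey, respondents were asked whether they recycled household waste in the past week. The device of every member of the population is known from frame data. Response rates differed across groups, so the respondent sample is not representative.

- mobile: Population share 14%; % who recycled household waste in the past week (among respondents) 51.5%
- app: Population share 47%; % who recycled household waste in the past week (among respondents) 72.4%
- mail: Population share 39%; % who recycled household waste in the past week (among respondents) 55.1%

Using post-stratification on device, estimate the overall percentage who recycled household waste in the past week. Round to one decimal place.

62.7%

Weight each group's respondent value by its population share:
  mobile: 0.14 × 51.5 = 7.21
  app: 0.47 × 72.4 = 34.028
  mail: 0.39 × 55.1 = 21.489
Post-stratified estimate = 62.727 → 62.7%.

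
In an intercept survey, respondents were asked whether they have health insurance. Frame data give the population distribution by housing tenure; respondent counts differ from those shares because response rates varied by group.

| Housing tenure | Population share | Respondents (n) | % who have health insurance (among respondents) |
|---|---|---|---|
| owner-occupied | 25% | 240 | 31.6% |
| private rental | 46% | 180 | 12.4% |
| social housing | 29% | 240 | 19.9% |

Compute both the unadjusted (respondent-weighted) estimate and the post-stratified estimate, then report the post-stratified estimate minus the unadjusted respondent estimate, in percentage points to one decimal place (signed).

Naive respondent-only estimate (weights = respondent counts):
  (240/660)×31.6 + (180/660)×12.4 + (240/660)×19.9 = 22.1091%
Post-stratified estimate weights by population shares:
  0.25×31.6 + 0.46×12.4 + 0.29×19.9 = 19.375%
Difference = 19.375 − 22.1091 = -2.7341 pp.

-2.7 percentage points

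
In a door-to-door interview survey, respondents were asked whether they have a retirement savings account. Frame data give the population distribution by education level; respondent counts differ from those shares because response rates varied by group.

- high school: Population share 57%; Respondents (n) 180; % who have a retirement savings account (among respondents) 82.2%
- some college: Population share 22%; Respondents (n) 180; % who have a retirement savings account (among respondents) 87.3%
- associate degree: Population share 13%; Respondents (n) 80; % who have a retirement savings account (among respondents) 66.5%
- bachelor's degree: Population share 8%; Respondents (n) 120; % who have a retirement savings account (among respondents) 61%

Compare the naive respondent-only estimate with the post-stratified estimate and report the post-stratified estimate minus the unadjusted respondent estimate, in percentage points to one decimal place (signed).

Naive respondent-only estimate (weights = respondent counts):
  (180/560)×82.2 + (180/560)×87.3 + (80/560)×66.5 + (120/560)×61 = 77.0536%
Post-stratifying to population shares instead:
  0.57×82.2 + 0.22×87.3 + 0.13×66.5 + 0.08×61 = 79.585%
Difference = 79.585 − 77.0536 = 2.5314 pp.

+2.5 percentage points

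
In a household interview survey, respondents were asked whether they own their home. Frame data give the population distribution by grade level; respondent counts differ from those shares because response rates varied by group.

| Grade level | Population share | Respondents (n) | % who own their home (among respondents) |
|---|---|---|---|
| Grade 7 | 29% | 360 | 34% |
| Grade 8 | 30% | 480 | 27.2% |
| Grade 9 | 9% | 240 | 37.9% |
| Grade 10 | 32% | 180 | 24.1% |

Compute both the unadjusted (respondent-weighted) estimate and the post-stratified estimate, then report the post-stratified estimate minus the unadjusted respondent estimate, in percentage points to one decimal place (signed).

Without adjustment, the pooled respondent share is:
  (360/1260)×34 + (480/1260)×27.2 + (240/1260)×37.9 + (180/1260)×24.1 = 30.7381%
Post-stratified estimate weights by population shares:
  0.29×34 + 0.3×27.2 + 0.09×37.9 + 0.32×24.1 = 29.143%
Difference = 29.143 − 30.7381 = -1.5951 pp.

-1.6 percentage points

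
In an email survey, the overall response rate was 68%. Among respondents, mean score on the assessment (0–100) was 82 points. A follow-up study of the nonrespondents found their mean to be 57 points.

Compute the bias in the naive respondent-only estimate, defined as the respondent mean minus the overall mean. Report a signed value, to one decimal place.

+8.0

Nonresponse fraction = 1 − 0.68 = 0.32.
Bias = (nonresponse fraction) × (respondent mean − nonrespondent mean)
     = 0.32 × (82 − 57) = 0.32 × 25 = 8.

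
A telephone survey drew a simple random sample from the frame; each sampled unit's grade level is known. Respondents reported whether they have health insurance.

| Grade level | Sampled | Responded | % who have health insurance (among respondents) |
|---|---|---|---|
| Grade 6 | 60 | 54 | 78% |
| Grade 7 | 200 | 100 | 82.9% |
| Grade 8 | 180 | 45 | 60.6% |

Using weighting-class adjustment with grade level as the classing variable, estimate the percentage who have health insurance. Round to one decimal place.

73.1%

Response rates by class: Grade 6 54/60 = 90%, Grade 7 100/200 = 50%, Grade 8 45/180 = 25%.
Weighting each respondent by the inverse class response rate inflates each class back to its sampled size, so the class weight is n_sampled:
  Grade 6: 60 × 78 = 4680
  Grade 7: 200 × 82.9 = 16,580
  Grade 8: 180 × 60.6 = 10,908
Adjusted estimate = 32,168 / 440 = 73.1091 → 73.1%.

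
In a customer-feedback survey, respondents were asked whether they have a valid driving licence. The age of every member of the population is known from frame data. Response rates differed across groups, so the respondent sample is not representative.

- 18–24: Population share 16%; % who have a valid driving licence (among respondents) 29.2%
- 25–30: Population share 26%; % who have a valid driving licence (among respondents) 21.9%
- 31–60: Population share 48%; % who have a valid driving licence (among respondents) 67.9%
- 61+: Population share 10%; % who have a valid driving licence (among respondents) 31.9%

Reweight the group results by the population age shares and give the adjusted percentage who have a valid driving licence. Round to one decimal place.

Each cell contributes population-share × respondent value:
  18–24: 0.16 × 29.2 = 4.672
  25–30: 0.26 × 21.9 = 5.694
  31–60: 0.48 × 67.9 = 32.592
  61+: 0.1 × 31.9 = 3.19
Post-stratified estimate = 46.148 → 46.1%.

46.1%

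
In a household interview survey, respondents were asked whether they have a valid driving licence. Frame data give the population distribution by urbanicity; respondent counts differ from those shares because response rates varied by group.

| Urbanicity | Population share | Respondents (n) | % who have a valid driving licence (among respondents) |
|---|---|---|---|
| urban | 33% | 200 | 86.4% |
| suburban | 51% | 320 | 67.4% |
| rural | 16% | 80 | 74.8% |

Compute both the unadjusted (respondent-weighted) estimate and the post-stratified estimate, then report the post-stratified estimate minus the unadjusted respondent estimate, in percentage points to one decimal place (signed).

+0.1 percentage points

Unadjusted (pooled respondent) estimate weights by respondent counts:
  (200/600)×86.4 + (320/600)×67.4 + (80/600)×74.8 = 74.72%
Reweighting by population urbanicity shares:
  0.33×86.4 + 0.51×67.4 + 0.16×74.8 = 74.854%
Difference = 74.854 − 74.72 = 0.134 pp.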